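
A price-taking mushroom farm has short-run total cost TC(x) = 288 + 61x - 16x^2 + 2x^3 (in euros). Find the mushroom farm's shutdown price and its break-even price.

Shutdown price = €29; break-even price = €85

AVC = 61 - 16x + 2x^2; minimized at x = 4, giving min AVC = €29. That is the shutdown price.
ATC = 288/x + 61 - 16x + 2x^2. Setting dATC/dx = −288/x^2 − 16 + 4x = 0 gives x = 6 (since 4·6^3 − 16·6^2 = 288).
min ATC = 288/6 + 61 − 16·6 + 2·6^2 = €85. That is the break-even price.
For €29 ≤ P < €85 the firm produces at a loss; below €29 it shuts down.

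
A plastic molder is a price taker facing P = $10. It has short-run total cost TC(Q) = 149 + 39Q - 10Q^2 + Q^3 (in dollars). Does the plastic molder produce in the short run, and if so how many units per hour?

Shut down

Strip out fixed cost: VC = 39Q - 10Q^2 + Q^3. Then AVC = 39 - 10Q + Q^2 and MC = 39 - 20Q + 3Q^2.
AVC is minimized where dAVC/dQ = -10 + 2Q = 0, at Q = 5; min AVC = 39 - 10·5 + 5^2 = $14.
Since P = $10 < min AVC = $14, price fails to cover variable cost at any output.
Best response: produce nothing and absorb the $149 fixed cost.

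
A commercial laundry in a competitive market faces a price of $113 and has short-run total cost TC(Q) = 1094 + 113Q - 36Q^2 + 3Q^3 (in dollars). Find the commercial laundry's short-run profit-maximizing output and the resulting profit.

Profit = -$326 at Q = 8

AVC = 113 - 36Q + 3Q^2 has its minimum $5 at Q = 6; price $113 clears that bar, so the firm operates.
With MC = 113 - 72Q + 9Q^2, P = MC on the upward-sloping part at Q* = 8.
TR = 113·8 = 904. TC = 1094 + 136 = 1230. Profit = 904 − 1230 = -$326.
Shutting down would mean losing the fixed cost of $1094, so operating at a loss of $326 is better by $768.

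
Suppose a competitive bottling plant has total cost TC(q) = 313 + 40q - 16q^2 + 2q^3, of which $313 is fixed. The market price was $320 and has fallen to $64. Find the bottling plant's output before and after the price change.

Output falls from 10 to 6

AVC = 40 - 16q + 2q^2, minimized at q = 4 where min AVC = $8. MC = 40 - 32q + 6q^2.
With P = $320 above the shutdown price, P = MC gives q = 10.
At P = $64 ≥ min AVC, set P = MC: q = 6. The firm stays open but cuts output.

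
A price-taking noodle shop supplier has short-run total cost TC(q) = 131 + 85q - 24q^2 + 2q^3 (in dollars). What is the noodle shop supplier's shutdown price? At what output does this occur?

Short-run supply begins at min AVC. From VC = 85q - 24q^2 + 2q^3, AVC = 85 - 24q + 2q^2.
dAVC/dq = -24 + 4q = 0 gives q = 6. min AVC = 85 - 24·6 + 2·6^2 = 13.
For P < $13 the firm produces nothing.

$13 per unit, at q = 6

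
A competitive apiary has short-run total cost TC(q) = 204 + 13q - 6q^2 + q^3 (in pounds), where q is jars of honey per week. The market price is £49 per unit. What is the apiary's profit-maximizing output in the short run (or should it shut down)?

Variable cost is VC = 13q - 6q^2 + q^3, so AVC = VC/q = 13 - 6q + q^2 and MC = dTC/dq = 13 - 12q + 3q^2.
The AVC parabola has its vertex at q = 6/2 = 3, where AVC = 13 - 6·3 + 3^2 = £4.
P = £49 exceeds min AVC = £4, so the firm stays open.
Set P = MC: 49 = 13 - 12q + 3q^2 → -36 - 12q + 3q^2 = 0. The roots are q = -2 and q = 6; the profit-maximizing output is on the rising part of MC, so q* = 6.
Check: AVC at q = 6 is £13 ≤ P, so revenue covers variable cost.
Profit = P·q − TC = 49·6 − 282 = £12.

Produce at q = 6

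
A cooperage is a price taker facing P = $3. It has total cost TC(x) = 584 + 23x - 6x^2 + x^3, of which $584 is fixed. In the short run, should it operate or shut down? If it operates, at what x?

Shut down

Variable cost is VC = 23x - 6x^2 + x^3, so AVC = VC/x = 23 - 6x + x^2 and MC = dTC/dx = 23 - 12x + 3x^2.
AVC is minimized where dAVC/dx = -6 + 2x = 0, at x = 3; min AVC = 23 - 6·3 + 3^2 = $14.
With P < min AVC ($3 < $14), every unit sold adds to the loss.
The firm minimizes its loss by shutting down and losing only its fixed cost of $584.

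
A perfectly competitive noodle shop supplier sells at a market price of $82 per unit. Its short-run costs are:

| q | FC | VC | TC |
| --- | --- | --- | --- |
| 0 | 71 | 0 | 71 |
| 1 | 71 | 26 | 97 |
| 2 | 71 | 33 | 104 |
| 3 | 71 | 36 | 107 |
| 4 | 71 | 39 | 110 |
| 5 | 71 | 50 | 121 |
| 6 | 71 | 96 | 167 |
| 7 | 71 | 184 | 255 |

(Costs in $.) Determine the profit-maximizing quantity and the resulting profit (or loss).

q = 6; profit = $325

Profit at each row (π = 82q − TC): q=0: -71; q=1: -15; q=2: 60; q=3: 139; q=4: 218; q=5: 289; q=6: 325; q=7: 319.
Profit is maximized at q = 6. AVC there is 96/6 = $16 ≤ P, so producing beats shutting down (which would give -$71).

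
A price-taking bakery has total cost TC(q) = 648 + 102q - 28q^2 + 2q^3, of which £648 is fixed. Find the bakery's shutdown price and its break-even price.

Shutdown price = min AVC. AVC = 102 - 28q + 2q^2, with vertex at q = 7 and minimum £4.
ATC = 648/q + 102 - 28q + 2q^2. Setting dATC/dq = −648/q^2 − 28 + 4q = 0 gives q = 9 (since 4·9^3 − 28·9^2 = 648).
min ATC = 648/9 + 102 − 28·9 + 2·9^2 = £84. That is the break-even price.
For £4 ≤ P < £84 the firm produces at a loss; below £4 it shuts down.

Shutdown price = £4; break-even price = £84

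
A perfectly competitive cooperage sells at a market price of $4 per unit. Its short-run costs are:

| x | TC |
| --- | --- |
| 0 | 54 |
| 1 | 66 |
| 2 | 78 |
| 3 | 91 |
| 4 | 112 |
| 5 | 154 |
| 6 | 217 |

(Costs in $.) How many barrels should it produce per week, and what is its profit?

x = 0 (shut down); profit = -$54

Compute π = P·x − TC at each output: x=0: -54; x=1: -62; x=2: -70; x=3: -79; x=4: -96; x=5: -134; x=6: -193.
Profit is highest at x = 0. Equivalently, the lowest AVC in the table is 12/1 ≈ $12 at x = 1, and P = $4 falls below it — price never covers variable cost, so the firm shuts down and loses only its fixed cost.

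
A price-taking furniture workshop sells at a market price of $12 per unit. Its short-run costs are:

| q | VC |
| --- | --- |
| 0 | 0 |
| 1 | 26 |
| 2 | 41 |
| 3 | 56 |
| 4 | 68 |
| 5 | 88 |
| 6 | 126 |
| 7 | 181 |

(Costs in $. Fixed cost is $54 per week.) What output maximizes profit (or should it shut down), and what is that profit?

Profit at each row (π = 12q − TC): q=0: -54; q=1: -68; q=2: -71; q=3: -74; q=4: -74; q=5: -82; q=6: -108; q=7: -151.
Profit is highest at q = 0. Equivalently, the lowest AVC in the table is 68/4 ≈ $17 at q = 4, and P = $12 falls below it — price never covers variable cost, so the firm shuts down and loses only its fixed cost.

q = 0 (shut down); profit = -$54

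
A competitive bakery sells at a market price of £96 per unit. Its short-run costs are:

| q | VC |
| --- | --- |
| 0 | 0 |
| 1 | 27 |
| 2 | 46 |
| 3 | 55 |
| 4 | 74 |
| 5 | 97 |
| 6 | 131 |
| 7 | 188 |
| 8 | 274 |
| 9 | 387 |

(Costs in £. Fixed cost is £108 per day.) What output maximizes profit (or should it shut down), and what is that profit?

Profit at each row (π = 96q − TC): q=0: -108; q=1: -39; q=2: 38; q=3: 125; q=4: 202; q=5: 275; q=6: 337; q=7: 376; q=8: 386; q=9: 369.
Profit is maximized at q = 8. AVC there is 274/8 = £34.25 ≤ P, so producing beats shutting down (which would give -£108).

q = 8; profit = £386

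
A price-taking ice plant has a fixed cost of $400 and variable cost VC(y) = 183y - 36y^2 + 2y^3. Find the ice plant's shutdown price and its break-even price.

Shutdown price = $21; break-even price = $63

AVC = 183 - 36y + 2y^2; minimized at y = 9, giving min AVC = $21. That is the shutdown price.
ATC = 400/y + 183 - 36y + 2y^2. Setting dATC/dy = −400/y^2 − 36 + 4y = 0 gives y = 10 (since 4·10^3 − 36·10^2 = 400).
min ATC = 400/10 + 183 − 36·10 + 2·10^2 = $63. That is the break-even price.
Between these two prices the firm operates at a loss; above $63 it earns a profit.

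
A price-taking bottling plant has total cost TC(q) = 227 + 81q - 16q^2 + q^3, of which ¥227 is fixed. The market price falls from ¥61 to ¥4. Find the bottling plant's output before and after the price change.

AVC = 81 - 16q + q^2, minimized at q = 8 where min AVC = ¥17. MC = 81 - 32q + 3q^2.
With P = ¥61 above the shutdown price, P = MC gives q = 10.
At P = ¥4 < min AVC = ¥17, price no longer covers variable cost at any output, so the firm shuts down: q = 0.

Output falls from 10 to 0 (the firm shuts down)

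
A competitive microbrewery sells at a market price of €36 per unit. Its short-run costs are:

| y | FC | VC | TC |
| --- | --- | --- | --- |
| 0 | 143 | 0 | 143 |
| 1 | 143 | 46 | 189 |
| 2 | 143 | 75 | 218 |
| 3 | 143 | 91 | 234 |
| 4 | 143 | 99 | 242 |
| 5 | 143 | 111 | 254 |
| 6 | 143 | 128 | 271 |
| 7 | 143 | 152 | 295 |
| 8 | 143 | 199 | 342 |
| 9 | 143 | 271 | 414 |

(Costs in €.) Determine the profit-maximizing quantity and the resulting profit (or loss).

Compute π = P·y − TC at each output: y=0: -143; y=1: -153; y=2: -146; y=3: -126; y=4: -98; y=5: -74; y=6: -55; y=7: -43; y=8: -54; y=9: -90.
Profit is maximized at y = 7. AVC there is 152/7 = €21.71 ≤ P, so producing beats shutting down (which would give -€143).

y = 7; profit = -€43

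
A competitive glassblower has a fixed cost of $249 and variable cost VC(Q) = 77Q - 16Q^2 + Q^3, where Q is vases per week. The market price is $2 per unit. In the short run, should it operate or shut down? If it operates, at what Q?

Shut down

From TC, MC = TC'(Q) = 77 - 32Q + 3Q^2 and AVC = VC/Q = 77 - 16Q + Q^2.
The AVC parabola has its vertex at Q = 16/2 = 8, where AVC = 77 - 16·8 + 8^2 = $13.
Since P = $2 < min AVC = $13, price fails to cover variable cost at any output.
Shutting down limits the loss to fixed cost, $249.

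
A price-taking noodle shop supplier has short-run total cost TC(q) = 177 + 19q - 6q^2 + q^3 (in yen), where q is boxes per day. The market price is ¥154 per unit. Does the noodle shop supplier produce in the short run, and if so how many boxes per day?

Strip out fixed cost: VC = 19q - 6q^2 + q^3. Then AVC = 19 - 6q + q^2 and MC = 19 - 12q + 3q^2.
AVC hits its minimum where MC = AVC, at q = 3, giving min AVC = 19 - 6·3 + 3^2 = ¥10.
P = ¥154 exceeds min AVC = ¥10, so the firm stays open.
P = MC gives -135 - 12q + 3q^2 = 0, with roots -5 and 9. Take the larger (rising MC): q* = 9.
Check: AVC at q = 9 is ¥46 ≤ P, so revenue covers variable cost.
Profit = P·q − TC = 154·9 − 591 = ¥795.

Produce at q = 9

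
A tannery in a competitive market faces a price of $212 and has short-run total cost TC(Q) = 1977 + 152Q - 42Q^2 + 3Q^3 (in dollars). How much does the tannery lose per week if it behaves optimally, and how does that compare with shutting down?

Profit = -$177 at Q = 10

AVC = 152 - 42Q + 3Q^2 has its minimum $5 at Q = 7; price $212 clears that bar, so the firm operates.
MC = 152 - 84Q + 9Q^2. Setting P = MC and taking the root on the rising branch gives Q* = 10.
TR = 212·10 = 2120. TC = 1977 + 320 = 2297. Profit = 2120 − 2297 = -$177.
By producing, the firm covers all variable cost plus $1800 of fixed cost; shutting down would lose the full $1977.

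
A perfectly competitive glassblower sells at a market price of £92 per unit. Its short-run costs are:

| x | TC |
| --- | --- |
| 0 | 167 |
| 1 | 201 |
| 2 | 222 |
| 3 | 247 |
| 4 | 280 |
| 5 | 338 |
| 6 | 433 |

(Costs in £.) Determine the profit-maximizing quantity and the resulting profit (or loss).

Tabulate TR − TC: x=0: -167; x=1: -109; x=2: -38; x=3: 29; x=4: 88; x=5: 122; x=6: 119.
Profit is maximized at x = 5. AVC there is 171/5 = £34.20 ≤ P, so producing beats shutting down (which would give -£167).

x = 5; profit = £122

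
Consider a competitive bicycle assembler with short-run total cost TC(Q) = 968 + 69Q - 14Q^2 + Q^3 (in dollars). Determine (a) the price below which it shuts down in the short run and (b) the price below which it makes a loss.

Shutdown price = $20; break-even price = $124

AVC = 69 - 14Q + Q^2; minimized at Q = 7, giving min AVC = $20. That is the shutdown price.
ATC = 968/Q + 69 - 14Q + Q^2. Setting dATC/dQ = −968/Q^2 − 14 + 2Q = 0 gives Q = 11 (since 2·11^3 − 14·11^2 = 968).
min ATC = 968/11 + 69 − 14·11 + 11^2 = $124. That is the break-even price.
Between these two prices the firm operates at a loss; above $124 it earns a profit.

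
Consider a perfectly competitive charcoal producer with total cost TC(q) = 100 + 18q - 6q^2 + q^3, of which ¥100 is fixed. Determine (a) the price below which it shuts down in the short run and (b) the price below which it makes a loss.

AVC = 18 - 6q + q^2; minimized at q = 3, giving min AVC = ¥9. That is the shutdown price.
ATC = 100/q + 18 - 6q + q^2. Setting dATC/dq = −100/q^2 − 6 + 2q = 0 gives q = 5 (since 2·5^3 − 6·5^2 = 100).
min ATC = 100/5 + 18 − 6·5 + 5^2 = ¥33. That is the break-even price.
Between these two prices the firm operates at a loss; above ¥33 it earns a profit.

Shutdown price = ¥9; break-even price = ¥33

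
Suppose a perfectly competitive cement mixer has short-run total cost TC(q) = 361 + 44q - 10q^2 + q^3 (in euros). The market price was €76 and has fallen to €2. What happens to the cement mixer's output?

Output falls from 8 to 0 (the firm shuts down)

AVC = 44 - 10q + q^2, minimized at q = 5 where min AVC = €19. MC = 44 - 20q + 3q^2.
At P = €76 ≥ min AVC, set P = MC on the rising branch: q = 8.
At P = €2 < min AVC = €19, price no longer covers variable cost at any output, so the firm shuts down: q = 0.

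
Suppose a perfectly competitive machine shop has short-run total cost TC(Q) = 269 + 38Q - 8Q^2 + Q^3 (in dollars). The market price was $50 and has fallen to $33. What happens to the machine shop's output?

Output falls from 6 to 5

AVC = 38 - 8Q + Q^2, minimized at Q = 4 where min AVC = $22. MC = 38 - 16Q + 3Q^2.
At P = $50 ≥ min AVC, set P = MC on the rising branch: Q = 6.
At P = $33 ≥ min AVC, set P = MC: Q = 5. The firm stays open but cuts output.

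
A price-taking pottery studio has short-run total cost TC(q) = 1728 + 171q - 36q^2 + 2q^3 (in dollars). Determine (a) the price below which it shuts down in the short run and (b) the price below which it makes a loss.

AVC = 171 - 36q + 2q^2; minimized at q = 9, giving min AVC = $9. That is the shutdown price.
ATC = 1728/q + 171 - 36q + 2q^2. Setting dATC/dq = −1728/q^2 − 36 + 4q = 0 gives q = 12 (since 4·12^3 − 36·12^2 = 1728).
min ATC = 1728/12 + 171 − 36·12 + 2·12^2 = $171. That is the break-even price.
Between these two prices the firm operates at a loss; above $171 it earns a profit.

Shutdown price = $9; break-even price = $171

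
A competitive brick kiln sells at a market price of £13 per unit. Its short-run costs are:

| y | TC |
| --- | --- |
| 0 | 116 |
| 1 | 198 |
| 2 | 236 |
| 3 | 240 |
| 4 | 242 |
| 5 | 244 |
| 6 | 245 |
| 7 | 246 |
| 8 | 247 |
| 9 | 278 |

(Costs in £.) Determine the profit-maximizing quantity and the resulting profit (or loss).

y = 0 (shut down); profit = -£116

Tabulate TR − TC: y=0: -116; y=1: -185; y=2: -210; y=3: -201; y=4: -190; y=5: -179; y=6: -167; y=7: -155; y=8: -143; y=9: -161.
Profit is highest at y = 0. Equivalently, the lowest AVC in the table is 131/8 ≈ £16.38 at y = 8, and P = £13 falls below it — price never covers variable cost, so the firm shuts down and loses only its fixed cost.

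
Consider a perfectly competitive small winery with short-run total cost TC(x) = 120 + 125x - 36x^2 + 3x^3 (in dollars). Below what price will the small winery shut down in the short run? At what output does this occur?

The firm shuts down when price falls below the minimum of average variable cost. AVC = VC/x = 125 - 36x + 3x^2.
dAVC/dx = -36 + 6x = 0 gives x = 6. min AVC = 125 - 36·6 + 3·6^2 = 17.
So the shutdown price is $17.

$17 per unit, at x = 6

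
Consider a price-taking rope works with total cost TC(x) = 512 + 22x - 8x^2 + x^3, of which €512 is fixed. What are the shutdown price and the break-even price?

AVC = 22 - 8x + x^2; minimized at x = 4, giving min AVC = €6. That is the shutdown price.
ATC = 512/x + 22 - 8x + x^2. Setting dATC/dx = −512/x^2 − 8 + 2x = 0 gives x = 8 (since 2·8^3 − 8·8^2 = 512).
min ATC = 512/8 + 22 − 8·8 + 8^2 = €86. That is the break-even price.
For €6 ≤ P < €86 the firm produces at a loss; below €6 it shuts down.

Shutdown price = €6; break-even price = €86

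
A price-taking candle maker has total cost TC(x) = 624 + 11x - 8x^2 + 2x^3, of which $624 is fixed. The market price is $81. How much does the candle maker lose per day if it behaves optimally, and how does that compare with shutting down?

AVC = 11 - 8x + 2x^2 has its minimum $3 at x = 2; price $81 clears that bar, so the firm operates.
With MC = 11 - 16x + 6x^2, P = MC on the upward-sloping part at x* = 5.
TR = 81·5 = 405. TC = 624 + 105 = 729. Profit = 405 − 729 = -$324.
By producing, the firm covers all variable cost plus $300 of fixed cost; shutting down would lose the full $624.

Profit = -$324 at x = 5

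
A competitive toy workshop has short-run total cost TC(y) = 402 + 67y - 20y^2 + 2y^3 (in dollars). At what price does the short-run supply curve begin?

The firm shuts down when price falls below the minimum of average variable cost. AVC = VC/y = 67 - 20y + 2y^2.
dAVC/dy = -20 + 4y = 0 gives y = 5. min AVC = 67 - 20·5 + 2·5^2 = 17.
For P < $17 the firm produces nothing.

$17 per unit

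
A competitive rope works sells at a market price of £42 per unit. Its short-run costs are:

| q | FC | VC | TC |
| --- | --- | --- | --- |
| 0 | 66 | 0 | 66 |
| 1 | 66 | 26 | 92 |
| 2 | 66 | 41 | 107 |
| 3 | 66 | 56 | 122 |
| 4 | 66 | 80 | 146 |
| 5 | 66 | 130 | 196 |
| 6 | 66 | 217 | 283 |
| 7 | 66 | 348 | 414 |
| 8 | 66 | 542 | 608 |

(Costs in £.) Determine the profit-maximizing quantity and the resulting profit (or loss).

q = 4; profit = £22

Compute π = P·q − TC at each output: q=0: -66; q=1: -50; q=2: -23; q=3: 4; q=4: 22; q=5: 14; q=6: -31; q=7: -120; q=8: -272.
Profit is maximized at q = 4. AVC there is 80/4 = £20 ≤ P, so producing beats shutting down (which would give -£66).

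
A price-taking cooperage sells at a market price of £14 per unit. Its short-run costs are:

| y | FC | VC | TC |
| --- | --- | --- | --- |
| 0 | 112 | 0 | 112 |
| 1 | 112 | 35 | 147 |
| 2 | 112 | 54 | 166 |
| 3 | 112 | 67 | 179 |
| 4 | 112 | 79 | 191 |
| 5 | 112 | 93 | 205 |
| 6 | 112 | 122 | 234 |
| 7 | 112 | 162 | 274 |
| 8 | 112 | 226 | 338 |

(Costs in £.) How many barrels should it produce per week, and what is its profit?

y = 0 (shut down); profit = -£112

Tabulate TR − TC: y=0: -112; y=1: -133; y=2: -138; y=3: -137; y=4: -135; y=5: -135; y=6: -150; y=7: -176; y=8: -226.
Profit is highest at y = 0. Equivalently, the lowest AVC in the table is 93/5 ≈ £18.60 at y = 5, and P = £14 falls below it — price never covers variable cost, so the firm shuts down and loses only its fixed cost.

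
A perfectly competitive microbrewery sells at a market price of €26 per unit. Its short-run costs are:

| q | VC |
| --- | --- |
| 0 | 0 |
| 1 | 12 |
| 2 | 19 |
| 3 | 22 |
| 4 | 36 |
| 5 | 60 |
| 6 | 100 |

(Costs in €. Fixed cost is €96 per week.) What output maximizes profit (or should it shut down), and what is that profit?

Tabulate TR − TC: q=0: -96; q=1: -82; q=2: -63; q=3: -40; q=4: -28; q=5: -26; q=6: -40.
Profit is maximized at q = 5. AVC there is 60/5 = €12 ≤ P, so producing beats shutting down (which would give -€96).

q = 5; profit = -€26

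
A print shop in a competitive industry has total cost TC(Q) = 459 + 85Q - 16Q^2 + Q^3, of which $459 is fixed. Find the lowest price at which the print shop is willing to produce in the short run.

$21 per unit

The shutdown price is the minimum of AVC. VC = 85Q - 16Q^2 + Q^3, so AVC = 85 - 16Q + Q^2.
dAVC/dQ = -16 + 2Q = 0 gives Q = 8. min AVC = 85 - 16·8 + 8^2 = 21.
For P < $21 the firm produces nothing.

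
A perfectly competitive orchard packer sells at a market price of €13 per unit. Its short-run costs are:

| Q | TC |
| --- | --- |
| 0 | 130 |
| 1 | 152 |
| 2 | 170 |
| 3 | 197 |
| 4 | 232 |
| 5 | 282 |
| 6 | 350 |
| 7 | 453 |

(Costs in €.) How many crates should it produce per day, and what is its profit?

Q = 0 (shut down); profit = -€130

Profit at each row (π = 13Q − TC): Q=0: -130; Q=1: -139; Q=2: -144; Q=3: -158; Q=4: -180; Q=5: -217; Q=6: -272; Q=7: -362.
Profit is highest at Q = 0. Equivalently, the lowest AVC in the table is 40/2 ≈ €20 at Q = 2, and P = €13 falls below it — price never covers variable cost, so the firm shuts down and loses only its fixed cost.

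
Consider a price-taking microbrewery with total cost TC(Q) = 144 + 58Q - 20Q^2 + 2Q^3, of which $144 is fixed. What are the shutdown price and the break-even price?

Shutdown price = min AVC. AVC = 58 - 20Q + 2Q^2, with vertex at Q = 5 and minimum $8.
ATC = 144/Q + 58 - 20Q + 2Q^2. Setting dATC/dQ = −144/Q^2 − 20 + 4Q = 0 gives Q = 6 (since 4·6^3 − 20·6^2 = 144).
min ATC = 144/6 + 58 − 20·6 + 2·6^2 = $34. That is the break-even price.
For $8 ≤ P < $34 the firm produces at a loss; below $8 it shuts down.

Shutdown price = $8; break-even price = $34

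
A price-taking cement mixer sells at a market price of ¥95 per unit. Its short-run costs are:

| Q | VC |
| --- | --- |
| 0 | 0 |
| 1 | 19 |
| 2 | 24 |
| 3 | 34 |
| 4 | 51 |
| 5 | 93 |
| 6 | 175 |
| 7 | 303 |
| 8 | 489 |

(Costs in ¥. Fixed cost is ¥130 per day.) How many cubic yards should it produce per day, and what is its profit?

Profit at each row (π = 95Q − TC): Q=0: -130; Q=1: -54; Q=2: 36; Q=3: 121; Q=4: 199; Q=5: 252; Q=6: 265; Q=7: 232; Q=8: 141.
Profit is maximized at Q = 6. AVC there is 175/6 = ¥29.17 ≤ P, so producing beats shutting down (which would give -¥130).

Q = 6; profit = ¥265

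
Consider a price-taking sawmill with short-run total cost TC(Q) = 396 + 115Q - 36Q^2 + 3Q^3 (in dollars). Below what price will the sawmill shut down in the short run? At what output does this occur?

The shutdown price is the minimum of AVC. VC = 115Q - 36Q^2 + 3Q^3, so AVC = 115 - 36Q + 3Q^2.
At the minimum of AVC, MC = AVC. MC = 115 - 72Q + 9Q^2; setting MC = AVC gives 6Q^2 - 36Q = 0, so Q = 6. min AVC = 7.
For P < $7 the firm produces nothing.

$7 per unit, at Q = 6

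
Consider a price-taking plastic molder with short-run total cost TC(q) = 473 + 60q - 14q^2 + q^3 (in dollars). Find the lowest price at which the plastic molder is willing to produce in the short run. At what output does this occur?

$11 per unit, at q = 7

The firm shuts down when price falls below the minimum of average variable cost. AVC = VC/q = 60 - 14q + q^2.
dAVC/dq = -14 + 2q = 0 gives q = 7. min AVC = 60 - 14·7 + 7^2 = 11.
So the shutdown price is $11.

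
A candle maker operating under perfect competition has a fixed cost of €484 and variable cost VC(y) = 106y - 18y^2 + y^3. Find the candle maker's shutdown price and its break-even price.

AVC = 106 - 18y + y^2; minimized at y = 9, giving min AVC = €25. That is the shutdown price.
ATC = 484/y + 106 - 18y + y^2. Setting dATC/dy = −484/y^2 − 18 + 2y = 0 gives y = 11 (since 2·11^3 − 18·11^2 = 484).
min ATC = 484/11 + 106 − 18·11 + 11^2 = €73. That is the break-even price.
Between these two prices the firm operates at a loss; above €73 it earns a profit.

Shutdown price = €25; break-even price = €73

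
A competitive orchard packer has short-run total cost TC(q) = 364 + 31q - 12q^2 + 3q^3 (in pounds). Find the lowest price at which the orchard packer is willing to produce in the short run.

£19 per unit

The firm shuts down when price falls below the minimum of average variable cost. AVC = VC/q = 31 - 12q + 3q^2.
At the minimum of AVC, MC = AVC. MC = 31 - 24q + 9q^2; setting MC = AVC gives 6q^2 - 12q = 0, so q = 2. min AVC = 19.
So the shutdown price is £19.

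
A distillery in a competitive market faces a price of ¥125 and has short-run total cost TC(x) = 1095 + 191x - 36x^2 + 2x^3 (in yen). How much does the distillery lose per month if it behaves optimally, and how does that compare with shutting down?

AVC = 191 - 36x + 2x^2 has its minimum ¥29 at x = 9; price ¥125 clears that bar, so the firm operates.
With MC = 191 - 72x + 6x^2, P = MC on the upward-sloping part at x* = 11.
TR = 125·11 = 1375. TC = 1095 + 407 = 1502. Profit = 1375 − 1502 = -¥127.
That loss of ¥127 beats the ¥1095 the firm would lose by shutting down; producing recovers ¥968 of fixed cost.

Profit = -¥127 at x = 11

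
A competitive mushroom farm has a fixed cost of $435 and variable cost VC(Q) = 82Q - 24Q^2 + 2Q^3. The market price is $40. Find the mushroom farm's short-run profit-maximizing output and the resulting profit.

AVC = 82 - 24Q + 2Q^2; min AVC = $10 at Q = 6. Since P = $40 ≥ min AVC, the firm produces.
With MC = 82 - 48Q + 6Q^2, P = MC on the upward-sloping part at Q* = 7.
TR = 40·7 = 280. TC = 435 + 84 = 519. Profit = 280 − 519 = -$239.
That loss of $239 beats the $435 the firm would lose by shutting down; producing recovers $196 of fixed cost.

Profit = -$239 at Q = 7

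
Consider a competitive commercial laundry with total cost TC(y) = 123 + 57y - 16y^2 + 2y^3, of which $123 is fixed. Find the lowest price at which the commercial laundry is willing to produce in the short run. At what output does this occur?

$25 per unit, at y = 4

The firm shuts down when price falls below the minimum of average variable cost. AVC = VC/y = 57 - 16y + 2y^2.
At the minimum of AVC, MC = AVC. MC = 57 - 32y + 6y^2; setting MC = AVC gives 4y^2 - 16y = 0, so y = 4. min AVC = 25.
So the shutdown price is $25.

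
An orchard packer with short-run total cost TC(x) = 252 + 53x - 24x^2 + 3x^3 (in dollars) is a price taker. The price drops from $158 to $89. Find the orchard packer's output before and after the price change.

MC = 53 - 48x + 9x^2; the shutdown threshold is min AVC = $5 (at x = 4).
At P = $158 ≥ min AVC, set P = MC on the rising branch: x = 7.
At P = $89 ≥ min AVC, set P = MC: x = 6. The firm stays open but cuts output.

Output falls from 7 to 6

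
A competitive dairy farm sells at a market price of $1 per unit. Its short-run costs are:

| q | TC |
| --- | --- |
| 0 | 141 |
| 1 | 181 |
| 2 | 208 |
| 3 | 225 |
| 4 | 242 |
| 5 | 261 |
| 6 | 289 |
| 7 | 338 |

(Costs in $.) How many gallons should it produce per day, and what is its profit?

q = 0 (shut down); profit = -$141

Compute π = P·q − TC at each output: q=0: -141; q=1: -180; q=2: -206; q=3: -222; q=4: -238; q=5: -256; q=6: -283; q=7: -331.
Profit is highest at q = 0. Equivalently, the lowest AVC in the table is 120/5 ≈ $24 at q = 5, and P = $1 falls below it — price never covers variable cost, so the firm shuts down and loses only its fixed cost.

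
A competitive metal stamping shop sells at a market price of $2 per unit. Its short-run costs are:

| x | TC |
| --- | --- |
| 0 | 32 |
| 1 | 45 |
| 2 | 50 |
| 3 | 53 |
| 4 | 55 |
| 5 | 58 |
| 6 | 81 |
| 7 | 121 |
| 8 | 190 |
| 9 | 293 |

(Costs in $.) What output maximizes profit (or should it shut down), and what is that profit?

x = 0 (shut down); profit = -$32

Tabulate TR − TC: x=0: -32; x=1: -43; x=2: -46; x=3: -47; x=4: -47; x=5: -48; x=6: -69; x=7: -107; x=8: -174; x=9: -275.
Profit is highest at x = 0. Equivalently, the lowest AVC in the table is 26/5 ≈ $5.20 at x = 5, and P = $2 falls below it — price never covers variable cost, so the firm shuts down and loses only its fixed cost.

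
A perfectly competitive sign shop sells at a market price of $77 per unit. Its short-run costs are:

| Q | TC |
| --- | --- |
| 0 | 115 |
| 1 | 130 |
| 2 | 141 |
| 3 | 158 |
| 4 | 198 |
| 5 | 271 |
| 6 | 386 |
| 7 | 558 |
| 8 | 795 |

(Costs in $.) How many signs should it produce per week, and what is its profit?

Q = 5; profit = $114

Compute π = P·Q − TC at each output: Q=0: -115; Q=1: -53; Q=2: 13; Q=3: 73; Q=4: 110; Q=5: 114; Q=6: 76; Q=7: -19; Q=8: -179.
Profit is maximized at Q = 5. AVC there is 156/5 = $31.20 ≤ P, so producing beats shutting down (which would give -$115).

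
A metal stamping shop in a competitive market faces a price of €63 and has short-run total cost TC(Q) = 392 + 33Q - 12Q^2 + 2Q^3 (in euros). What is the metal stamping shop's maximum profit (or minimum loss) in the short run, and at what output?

AVC = 33 - 12Q + 2Q^2; min AVC = €15 at Q = 3. Since P = €63 ≥ min AVC, the firm produces.
With MC = 33 - 24Q + 6Q^2, P = MC on the upward-sloping part at Q* = 5.
TR = 63·5 = 315. TC = 392 + 115 = 507. Profit = 315 − 507 = -€192.
That loss of €192 beats the €392 the firm would lose by shutting down; producing recovers €200 of fixed cost.

Profit = -€192 at Q = 5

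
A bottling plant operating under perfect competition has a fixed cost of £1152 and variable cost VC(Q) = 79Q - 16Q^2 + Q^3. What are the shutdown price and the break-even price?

Shutdown price = £15; break-even price = £127

AVC = 79 - 16Q + Q^2; minimized at Q = 8, giving min AVC = £15. That is the shutdown price.
ATC = 1152/Q + 79 - 16Q + Q^2. Setting dATC/dQ = −1152/Q^2 − 16 + 2Q = 0 gives Q = 12 (since 2·12^3 − 16·12^2 = 1152).
min ATC = 1152/12 + 79 − 16·12 + 12^2 = £127. That is the break-even price.
Between these two prices the firm operates at a loss; above £127 it earns a profit.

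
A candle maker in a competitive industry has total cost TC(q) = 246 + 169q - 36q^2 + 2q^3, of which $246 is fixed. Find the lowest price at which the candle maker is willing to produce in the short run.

$7 per unit

Short-run supply begins at min AVC. From VC = 169q - 36q^2 + 2q^3, AVC = 169 - 36q + 2q^2.
dAVC/dq = -36 + 4q = 0 gives q = 9. min AVC = 169 - 36·9 + 2·9^2 = 7.
The firm shuts down for any P below $7.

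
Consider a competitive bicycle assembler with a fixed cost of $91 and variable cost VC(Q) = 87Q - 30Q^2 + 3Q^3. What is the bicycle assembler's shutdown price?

$12 per unit

The shutdown price is the minimum of AVC. VC = 87Q - 30Q^2 + 3Q^3, so AVC = 87 - 30Q + 3Q^2.
dAVC/dQ = -30 + 6Q = 0 gives Q = 5. min AVC = 87 - 30·5 + 3·5^2 = 12.
For P < $12 the firm produces nothing.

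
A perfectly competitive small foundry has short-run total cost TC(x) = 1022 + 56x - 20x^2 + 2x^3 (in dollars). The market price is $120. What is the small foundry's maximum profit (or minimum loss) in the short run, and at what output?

Profit = -$254 at x = 8

AVC = 56 - 20x + 2x^2; min AVC = $6 at x = 5. Since P = $120 ≥ min AVC, the firm produces.
With MC = 56 - 40x + 6x^2, P = MC on the upward-sloping part at x* = 8.
TR = 120·8 = 960. TC = 1022 + 192 = 1214. Profit = 960 − 1214 = -$254.
Shutting down would mean losing the fixed cost of $1022, so operating at a loss of $254 is better by $768.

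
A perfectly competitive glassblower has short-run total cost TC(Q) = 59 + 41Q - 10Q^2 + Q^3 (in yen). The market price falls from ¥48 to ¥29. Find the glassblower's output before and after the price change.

Output falls from 7 to 6

AVC = 41 - 10Q + Q^2, minimized at Q = 5 where min AVC = ¥16. MC = 41 - 20Q + 3Q^2.
At P = ¥48 ≥ min AVC, set P = MC on the rising branch: Q = 7.
At P = ¥29 ≥ min AVC, set P = MC: Q = 6. The firm stays open but cuts output.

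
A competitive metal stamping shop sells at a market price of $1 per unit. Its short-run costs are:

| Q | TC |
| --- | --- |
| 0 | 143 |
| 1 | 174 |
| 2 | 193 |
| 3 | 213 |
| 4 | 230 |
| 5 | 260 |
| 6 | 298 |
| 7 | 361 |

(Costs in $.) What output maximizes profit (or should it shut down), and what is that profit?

Profit at each row (π = 1Q − TC): Q=0: -143; Q=1: -173; Q=2: -191; Q=3: -210; Q=4: -226; Q=5: -255; Q=6: -292; Q=7: -354.
Profit is highest at Q = 0. Equivalently, the lowest AVC in the table is 87/4 ≈ $21.75 at Q = 4, and P = $1 falls below it — price never covers variable cost, so the firm shuts down and loses only its fixed cost.

Q = 0 (shut down); profit = -$143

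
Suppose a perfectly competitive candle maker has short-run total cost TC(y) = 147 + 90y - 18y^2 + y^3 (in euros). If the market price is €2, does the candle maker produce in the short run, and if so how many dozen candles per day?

Variable cost is VC = 90y - 18y^2 + y^3, so AVC = VC/y = 90 - 18y + y^2 and MC = dTC/dy = 90 - 36y + 3y^2.
AVC is minimized where dAVC/dy = -18 + 2y = 0, at y = 9; min AVC = 90 - 18·9 + 9^2 = €9.
P = €2 lies below min AVC = €9; no output level covers variable cost.
Best response: produce nothing and absorb the €147 fixed cost.

Shut down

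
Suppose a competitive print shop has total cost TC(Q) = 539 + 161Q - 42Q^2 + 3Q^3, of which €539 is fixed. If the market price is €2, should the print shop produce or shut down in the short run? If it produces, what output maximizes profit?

Shut down

Strip out fixed cost: VC = 161Q - 42Q^2 + 3Q^3. Then AVC = 161 - 42Q + 3Q^2 and MC = 161 - 84Q + 9Q^2.
AVC hits its minimum where MC = AVC, at Q = 7, giving min AVC = 161 - 42·7 + 3·7^2 = €14.
With P < min AVC (€2 < €14), every unit sold adds to the loss.
Best response: produce nothing and absorb the €539 fixed cost.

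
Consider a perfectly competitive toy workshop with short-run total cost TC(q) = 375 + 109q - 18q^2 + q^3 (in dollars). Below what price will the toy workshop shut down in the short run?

$28 per unit

The firm shuts down when price falls below the minimum of average variable cost. AVC = VC/q = 109 - 18q + q^2.
At the minimum of AVC, MC = AVC. MC = 109 - 36q + 3q^2; setting MC = AVC gives 2q^2 - 18q = 0, so q = 9. min AVC = 28.
The firm shuts down for any P below $28.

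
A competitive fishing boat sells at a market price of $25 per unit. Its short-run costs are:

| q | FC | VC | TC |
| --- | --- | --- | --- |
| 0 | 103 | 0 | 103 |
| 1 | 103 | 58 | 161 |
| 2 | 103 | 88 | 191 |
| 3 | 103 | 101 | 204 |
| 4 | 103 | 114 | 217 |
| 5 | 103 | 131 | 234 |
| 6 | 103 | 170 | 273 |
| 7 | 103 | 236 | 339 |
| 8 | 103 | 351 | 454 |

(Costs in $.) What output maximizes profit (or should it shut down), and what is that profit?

q = 0 (shut down); profit = -$103

Tabulate TR − TC: q=0: -103; q=1: -136; q=2: -141; q=3: -129; q=4: -117; q=5: -109; q=6: -123; q=7: -164; q=8: -254.
Profit is highest at q = 0. Equivalently, the lowest AVC in the table is 131/5 ≈ $26.20 at q = 5, and P = $25 falls below it — price never covers variable cost, so the firm shuts down and loses only its fixed cost.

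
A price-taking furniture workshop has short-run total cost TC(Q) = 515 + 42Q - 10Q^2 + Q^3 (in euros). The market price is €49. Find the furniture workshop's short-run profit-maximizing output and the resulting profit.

AVC = 42 - 10Q + Q^2; min AVC = €17 at Q = 5. Since P = €49 ≥ min AVC, the firm produces.
MC = 42 - 20Q + 3Q^2. Setting P = MC and taking the root on the rising branch gives Q* = 7.
TR = 49·7 = 343. TC = 515 + 147 = 662. Profit = 343 − 662 = -€319.
That loss of €319 beats the €515 the firm would lose by shutting down; producing recovers €196 of fixed cost.

Profit = -€319 at Q = 7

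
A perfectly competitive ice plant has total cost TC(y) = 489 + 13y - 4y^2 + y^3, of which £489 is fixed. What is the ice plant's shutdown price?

£9 per unit

Short-run supply begins at min AVC. From VC = 13y - 4y^2 + y^3, AVC = 13 - 4y + y^2.
dAVC/dy = -4 + 2y = 0 gives y = 2. min AVC = 13 - 4·2 + 2^2 = 9.
So the shutdown price is £9.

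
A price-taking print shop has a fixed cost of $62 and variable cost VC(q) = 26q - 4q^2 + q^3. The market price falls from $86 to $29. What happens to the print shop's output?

Output falls from 6 to 3

MC = 26 - 8q + 3q^2; the shutdown threshold is min AVC = $22 (at q = 2).
With P = $86 above the shutdown price, P = MC gives q = 6.
At P = $29 ≥ min AVC, set P = MC: q = 3. The firm stays open but cuts output.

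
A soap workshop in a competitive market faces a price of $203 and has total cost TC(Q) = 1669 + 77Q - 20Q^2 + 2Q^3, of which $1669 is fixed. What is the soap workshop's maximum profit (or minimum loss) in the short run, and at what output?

AVC = 77 - 20Q + 2Q^2 has its minimum $27 at Q = 5; price $203 clears that bar, so the firm operates.
With MC = 77 - 40Q + 6Q^2, P = MC on the upward-sloping part at Q* = 9.
TR = 203·9 = 1827. TC = 1669 + 531 = 2200. Profit = 1827 − 2200 = -$373.
Shutting down would mean losing the fixed cost of $1669, so operating at a loss of $373 is better by $1296.

Profit = -$373 at Q = 9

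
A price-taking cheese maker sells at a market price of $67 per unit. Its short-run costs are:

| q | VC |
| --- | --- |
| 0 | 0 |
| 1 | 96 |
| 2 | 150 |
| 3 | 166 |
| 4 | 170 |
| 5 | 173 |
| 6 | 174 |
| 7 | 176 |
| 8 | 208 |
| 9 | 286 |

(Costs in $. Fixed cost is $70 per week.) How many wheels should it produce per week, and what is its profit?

Compute π = P·q − TC at each output: q=0: -70; q=1: -99; q=2: -86; q=3: -35; q=4: 28; q=5: 92; q=6: 158; q=7: 223; q=8: 258; q=9: 247.
Profit is maximized at q = 8. AVC there is 208/8 = $26 ≤ P, so producing beats shutting down (which would give -$70).

q = 8; profit = $258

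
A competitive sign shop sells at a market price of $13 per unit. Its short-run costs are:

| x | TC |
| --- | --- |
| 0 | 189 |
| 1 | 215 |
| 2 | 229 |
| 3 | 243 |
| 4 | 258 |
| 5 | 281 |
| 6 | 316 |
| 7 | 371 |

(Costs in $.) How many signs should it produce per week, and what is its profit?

Compute π = P·x − TC at each output: x=0: -189; x=1: -202; x=2: -203; x=3: -204; x=4: -206; x=5: -216; x=6: -238; x=7: -280.
Profit is highest at x = 0. Equivalently, the lowest AVC in the table is 69/4 ≈ $17.25 at x = 4, and P = $13 falls below it — price never covers variable cost, so the firm shuts down and loses only its fixed cost.

x = 0 (shut down); profit = -$189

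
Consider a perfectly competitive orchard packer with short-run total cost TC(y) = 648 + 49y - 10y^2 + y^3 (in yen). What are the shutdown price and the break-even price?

AVC = 49 - 10y + y^2; minimized at y = 5, giving min AVC = ¥24. That is the shutdown price.
ATC = 648/y + 49 - 10y + y^2. Setting dATC/dy = −648/y^2 − 10 + 2y = 0 gives y = 9 (since 2·9^3 − 10·9^2 = 648).
min ATC = 648/9 + 49 − 10·9 + 9^2 = ¥112. That is the break-even price.
For ¥24 ≤ P < ¥112 the firm produces at a loss; below ¥24 it shuts down.

Shutdown price = ¥24; break-even price = ¥112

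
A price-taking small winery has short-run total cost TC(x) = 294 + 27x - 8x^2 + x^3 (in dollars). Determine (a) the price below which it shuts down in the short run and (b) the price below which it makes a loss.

AVC = 27 - 8x + x^2; minimized at x = 4, giving min AVC = $11. That is the shutdown price.
ATC = 294/x + 27 - 8x + x^2. Setting dATC/dx = −294/x^2 − 8 + 2x = 0 gives x = 7 (since 2·7^3 − 8·7^2 = 294).
min ATC = 294/7 + 27 − 8·7 + 7^2 = $62. That is the break-even price.
For $11 ≤ P < $62 the firm produces at a loss; below $11 it shuts down.

Shutdown price = $11; break-even price = $62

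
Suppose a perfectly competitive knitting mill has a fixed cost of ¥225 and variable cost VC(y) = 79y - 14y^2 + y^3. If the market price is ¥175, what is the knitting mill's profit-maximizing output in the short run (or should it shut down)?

From TC, MC = TC'(y) = 79 - 28y + 3y^2 and AVC = VC/y = 79 - 14y + y^2.
AVC is minimized where dAVC/dy = -14 + 2y = 0, at y = 7; min AVC = 79 - 14·7 + 7^2 = ¥30.
Since P = ¥175 ≥ min AVC = ¥30, price covers variable cost and the firm should produce.
Solving P = MC: -96 - 28y + 3y^2 = 0 ⇒ y = -8/3 or 12. On the upward-sloping branch, y* = 12.
Check: AVC at y = 12 is ¥55 ≤ P, so revenue covers variable cost.
Profit = P·y − TC = 175·12 − 885 = ¥1215.

Produce at y = 12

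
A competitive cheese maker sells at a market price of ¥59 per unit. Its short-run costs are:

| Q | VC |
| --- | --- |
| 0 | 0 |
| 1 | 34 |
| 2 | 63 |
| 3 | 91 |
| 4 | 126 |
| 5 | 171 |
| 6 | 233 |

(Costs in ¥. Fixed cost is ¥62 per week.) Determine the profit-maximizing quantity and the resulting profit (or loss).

Compute π = P·Q − TC at each output: Q=0: -62; Q=1: -37; Q=2: -7; Q=3: 24; Q=4: 48; Q=5: 62; Q=6: 59.
Profit is maximized at Q = 5. AVC there is 171/5 = ¥34.20 ≤ P, so producing beats shutting down (which would give -¥62).

Q = 5; profit = ¥62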